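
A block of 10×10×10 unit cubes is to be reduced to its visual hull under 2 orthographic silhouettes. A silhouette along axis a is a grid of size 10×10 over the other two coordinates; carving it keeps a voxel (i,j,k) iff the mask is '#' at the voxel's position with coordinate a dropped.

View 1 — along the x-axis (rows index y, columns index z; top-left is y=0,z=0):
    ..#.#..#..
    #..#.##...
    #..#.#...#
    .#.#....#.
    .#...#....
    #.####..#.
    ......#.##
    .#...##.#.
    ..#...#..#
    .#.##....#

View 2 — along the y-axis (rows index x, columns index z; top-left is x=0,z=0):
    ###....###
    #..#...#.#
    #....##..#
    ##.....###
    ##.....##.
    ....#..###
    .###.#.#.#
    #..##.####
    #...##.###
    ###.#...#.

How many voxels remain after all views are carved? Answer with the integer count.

full grid |V| = 1000
  1. axis=0 (YZ plane), |mask|=36  ⇒  voxels=360
  2. axis=1 (XZ plane), |mask|=51  ⇒  voxels=171

voxel count = 171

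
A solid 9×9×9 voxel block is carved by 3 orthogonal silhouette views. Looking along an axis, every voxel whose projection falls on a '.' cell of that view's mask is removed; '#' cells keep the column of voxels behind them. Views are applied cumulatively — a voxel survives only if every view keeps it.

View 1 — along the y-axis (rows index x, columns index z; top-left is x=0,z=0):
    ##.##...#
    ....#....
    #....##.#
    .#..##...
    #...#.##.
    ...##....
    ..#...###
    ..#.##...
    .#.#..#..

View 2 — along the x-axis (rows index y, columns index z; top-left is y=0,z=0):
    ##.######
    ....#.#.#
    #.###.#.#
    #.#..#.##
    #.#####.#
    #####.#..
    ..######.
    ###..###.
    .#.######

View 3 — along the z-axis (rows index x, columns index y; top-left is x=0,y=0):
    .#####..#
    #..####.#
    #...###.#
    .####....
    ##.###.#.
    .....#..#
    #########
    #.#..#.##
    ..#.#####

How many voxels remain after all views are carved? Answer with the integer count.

remaining voxels: 115

start: 9×9×9 = 729 voxels
  1. axis=1 (XZ plane), |mask|=29  ⇒  voxels=261
  2. axis=0 (YZ plane), |mask|=54  ⇒  voxels=180
  3. axis=2 (XY plane), |mask|=49  ⇒  voxels=115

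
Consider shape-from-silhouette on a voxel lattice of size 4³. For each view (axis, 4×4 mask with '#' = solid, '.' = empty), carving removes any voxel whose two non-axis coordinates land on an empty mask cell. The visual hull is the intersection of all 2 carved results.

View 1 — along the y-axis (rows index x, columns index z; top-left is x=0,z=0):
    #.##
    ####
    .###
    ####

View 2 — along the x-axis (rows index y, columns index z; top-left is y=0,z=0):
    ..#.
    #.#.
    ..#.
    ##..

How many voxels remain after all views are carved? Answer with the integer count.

initial block: 4^3 = 64
after view 1 [y-axis, 14 of 16 cells solid] → remaining = 56
after view 2 [x-axis, 6 of 16 cells solid] → remaining = 21

remaining voxels: 21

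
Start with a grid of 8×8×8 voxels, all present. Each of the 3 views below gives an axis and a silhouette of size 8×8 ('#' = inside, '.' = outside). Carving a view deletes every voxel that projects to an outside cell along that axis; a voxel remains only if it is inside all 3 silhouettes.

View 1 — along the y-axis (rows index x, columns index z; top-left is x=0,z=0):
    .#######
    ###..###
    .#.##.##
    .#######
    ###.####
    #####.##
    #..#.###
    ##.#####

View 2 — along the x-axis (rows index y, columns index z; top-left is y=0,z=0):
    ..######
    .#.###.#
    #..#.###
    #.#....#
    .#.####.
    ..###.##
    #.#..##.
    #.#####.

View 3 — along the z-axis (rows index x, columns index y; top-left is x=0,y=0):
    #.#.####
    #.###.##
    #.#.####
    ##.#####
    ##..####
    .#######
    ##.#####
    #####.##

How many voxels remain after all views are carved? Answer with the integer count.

start: 8×8×8 = 512 voxels
carve view 1 (along y, XZ-mask fill 51/64): 408 voxels remain
carve view 2 (along x, YZ-mask fill 39/64): 249 voxels remain
carve view 3 (along z, XY-mask fill 52/64): 206 voxels remain

voxel count = 206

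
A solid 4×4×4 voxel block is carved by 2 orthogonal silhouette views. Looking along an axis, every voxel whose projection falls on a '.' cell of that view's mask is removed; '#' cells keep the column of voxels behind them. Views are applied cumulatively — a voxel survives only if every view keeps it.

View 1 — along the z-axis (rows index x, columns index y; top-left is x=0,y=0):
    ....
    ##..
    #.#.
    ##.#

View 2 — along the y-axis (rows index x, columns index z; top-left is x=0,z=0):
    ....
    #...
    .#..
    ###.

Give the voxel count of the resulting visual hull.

13 voxels

initial block: 4^3 = 64
V1 z: intersect with XY mask (7 set) -- 28 left
V2 y: intersect with XZ mask (5 set) -- 13 left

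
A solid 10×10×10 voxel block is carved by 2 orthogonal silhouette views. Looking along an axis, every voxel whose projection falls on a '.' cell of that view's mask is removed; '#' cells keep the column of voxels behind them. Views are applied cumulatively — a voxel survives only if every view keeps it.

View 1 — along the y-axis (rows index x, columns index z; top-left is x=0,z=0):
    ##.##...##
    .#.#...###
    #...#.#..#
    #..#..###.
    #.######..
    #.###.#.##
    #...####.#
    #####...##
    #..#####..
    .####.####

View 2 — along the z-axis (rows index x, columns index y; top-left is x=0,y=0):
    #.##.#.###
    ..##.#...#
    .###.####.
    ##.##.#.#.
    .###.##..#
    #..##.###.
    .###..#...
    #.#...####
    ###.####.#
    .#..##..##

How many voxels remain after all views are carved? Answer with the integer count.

full grid |V| = 1000
[1] y-view keeps 61 columns → grid now 610
[2] z-view keeps 59 columns → grid now 358

|visual hull| = 358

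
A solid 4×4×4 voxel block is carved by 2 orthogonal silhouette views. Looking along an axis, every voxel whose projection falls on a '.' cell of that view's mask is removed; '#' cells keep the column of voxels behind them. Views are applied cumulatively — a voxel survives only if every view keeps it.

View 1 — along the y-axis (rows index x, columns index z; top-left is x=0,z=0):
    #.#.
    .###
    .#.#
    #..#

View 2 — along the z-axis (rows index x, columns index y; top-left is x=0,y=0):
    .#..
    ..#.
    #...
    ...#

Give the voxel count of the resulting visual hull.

before carving: 64 voxels (4×4×4)
step 1: project along y, AND mask (9/16) → |grid| = 36
step 2: project along z, AND mask (4/16) → |grid| = 9

voxel count = 9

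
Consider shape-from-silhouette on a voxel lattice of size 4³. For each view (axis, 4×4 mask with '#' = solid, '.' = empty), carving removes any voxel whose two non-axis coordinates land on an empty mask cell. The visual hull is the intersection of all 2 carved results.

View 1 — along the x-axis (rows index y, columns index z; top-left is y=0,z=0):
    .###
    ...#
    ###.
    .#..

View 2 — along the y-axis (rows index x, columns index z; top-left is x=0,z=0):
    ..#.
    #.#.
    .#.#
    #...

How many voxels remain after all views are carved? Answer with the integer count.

start: 4×4×4 = 64 voxels
  1. axis=0 (YZ plane), |mask|=8  ⇒  voxels=32
  2. axis=1 (XZ plane), |mask|=6  ⇒  voxels=11

voxel count = 11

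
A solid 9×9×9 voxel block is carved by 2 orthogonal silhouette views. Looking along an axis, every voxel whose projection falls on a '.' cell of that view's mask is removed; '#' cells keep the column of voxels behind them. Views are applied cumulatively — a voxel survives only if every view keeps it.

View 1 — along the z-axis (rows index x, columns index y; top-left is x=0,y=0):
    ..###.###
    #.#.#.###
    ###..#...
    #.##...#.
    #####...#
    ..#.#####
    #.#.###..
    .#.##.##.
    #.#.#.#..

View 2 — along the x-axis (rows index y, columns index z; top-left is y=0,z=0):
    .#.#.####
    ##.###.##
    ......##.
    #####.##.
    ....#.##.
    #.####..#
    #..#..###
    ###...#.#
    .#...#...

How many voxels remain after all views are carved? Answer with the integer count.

full grid |V| = 729
after view 1 [z-axis, 46 of 81 cells solid] → remaining = 414
after view 2 [x-axis, 43 of 81 cells solid] → remaining = 203

voxel count = 203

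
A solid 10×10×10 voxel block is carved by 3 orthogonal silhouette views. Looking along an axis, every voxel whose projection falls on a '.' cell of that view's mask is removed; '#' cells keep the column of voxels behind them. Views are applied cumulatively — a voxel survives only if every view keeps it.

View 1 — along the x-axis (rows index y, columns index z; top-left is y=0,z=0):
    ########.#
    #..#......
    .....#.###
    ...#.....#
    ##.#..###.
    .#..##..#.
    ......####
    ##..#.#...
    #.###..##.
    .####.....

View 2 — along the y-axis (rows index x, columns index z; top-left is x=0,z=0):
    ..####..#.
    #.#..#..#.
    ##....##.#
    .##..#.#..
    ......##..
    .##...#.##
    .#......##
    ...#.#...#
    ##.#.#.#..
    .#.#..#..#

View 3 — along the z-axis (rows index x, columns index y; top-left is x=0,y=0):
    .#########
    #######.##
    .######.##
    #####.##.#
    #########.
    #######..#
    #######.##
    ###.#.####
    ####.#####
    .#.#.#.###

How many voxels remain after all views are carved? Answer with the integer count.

|visual hull| = 138

start: 10×10×10 = 1000 voxels
  1. axis=0 (YZ plane), |mask|=45  ⇒  voxels=450
  2. axis=1 (XZ plane), |mask|=40  ⇒  voxels=177
  3. axis=2 (XY plane), |mask|=83  ⇒  voxels=138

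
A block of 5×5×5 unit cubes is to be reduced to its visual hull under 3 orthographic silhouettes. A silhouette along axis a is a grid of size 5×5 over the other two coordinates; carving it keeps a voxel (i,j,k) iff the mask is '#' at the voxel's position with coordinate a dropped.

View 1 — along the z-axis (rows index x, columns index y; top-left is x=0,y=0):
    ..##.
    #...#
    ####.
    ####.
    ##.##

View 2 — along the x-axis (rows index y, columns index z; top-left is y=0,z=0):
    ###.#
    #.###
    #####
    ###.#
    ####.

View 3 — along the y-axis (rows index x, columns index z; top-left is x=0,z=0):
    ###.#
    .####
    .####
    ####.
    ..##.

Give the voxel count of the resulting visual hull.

46 voxels

start: 5×5×5 = 125 voxels
after view 1 [z-axis, 16 of 25 cells solid] → remaining = 80
after view 2 [x-axis, 21 of 25 cells solid] → remaining = 67
after view 3 [y-axis, 18 of 25 cells solid] → remaining = 46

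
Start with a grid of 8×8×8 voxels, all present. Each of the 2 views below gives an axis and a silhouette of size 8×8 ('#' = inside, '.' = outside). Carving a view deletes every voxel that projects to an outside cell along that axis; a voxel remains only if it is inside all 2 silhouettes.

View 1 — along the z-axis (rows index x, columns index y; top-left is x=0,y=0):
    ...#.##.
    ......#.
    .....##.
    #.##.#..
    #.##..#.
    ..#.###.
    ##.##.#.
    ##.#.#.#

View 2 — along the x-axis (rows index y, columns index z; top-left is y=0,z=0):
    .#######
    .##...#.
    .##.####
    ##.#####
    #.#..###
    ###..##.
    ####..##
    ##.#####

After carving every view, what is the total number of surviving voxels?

165 voxels

start: 8×8×8 = 512 voxels
V1 z: intersect with XY mask (28 set) -- 224 left
V2 x: intersect with YZ mask (46 set) -- 165 left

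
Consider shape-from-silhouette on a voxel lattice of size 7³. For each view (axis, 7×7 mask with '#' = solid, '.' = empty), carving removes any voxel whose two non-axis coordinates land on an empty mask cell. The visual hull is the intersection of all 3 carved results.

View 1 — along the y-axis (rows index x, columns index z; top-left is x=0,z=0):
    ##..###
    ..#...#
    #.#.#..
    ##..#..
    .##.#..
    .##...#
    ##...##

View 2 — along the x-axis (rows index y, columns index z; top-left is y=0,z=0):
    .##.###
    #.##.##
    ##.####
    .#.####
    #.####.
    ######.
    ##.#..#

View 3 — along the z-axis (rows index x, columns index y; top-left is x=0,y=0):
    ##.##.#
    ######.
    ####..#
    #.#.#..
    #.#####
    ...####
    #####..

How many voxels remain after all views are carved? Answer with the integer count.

before carving: 343 voxels (7×7×7)
step 1: project along y, AND mask (23/49) → |grid| = 161
step 2: project along x, AND mask (36/49) → |grid| = 113
step 3: project along z, AND mask (34/49) → |grid| = 75

remaining voxels: 75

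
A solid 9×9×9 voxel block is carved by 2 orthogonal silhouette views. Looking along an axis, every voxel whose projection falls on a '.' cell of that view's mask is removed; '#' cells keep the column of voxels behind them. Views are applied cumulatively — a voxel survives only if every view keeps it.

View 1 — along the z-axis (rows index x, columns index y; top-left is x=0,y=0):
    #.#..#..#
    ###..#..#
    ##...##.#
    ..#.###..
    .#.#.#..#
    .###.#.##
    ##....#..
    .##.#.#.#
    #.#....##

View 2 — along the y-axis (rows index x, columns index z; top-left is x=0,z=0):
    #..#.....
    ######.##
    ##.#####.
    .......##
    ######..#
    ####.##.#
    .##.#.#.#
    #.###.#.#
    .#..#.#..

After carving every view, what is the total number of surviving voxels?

|visual hull| = 218

full grid |V| = 729
step 1: project along z, AND mask (40/81) → |grid| = 360
step 2: project along y, AND mask (47/81) → |grid| = 218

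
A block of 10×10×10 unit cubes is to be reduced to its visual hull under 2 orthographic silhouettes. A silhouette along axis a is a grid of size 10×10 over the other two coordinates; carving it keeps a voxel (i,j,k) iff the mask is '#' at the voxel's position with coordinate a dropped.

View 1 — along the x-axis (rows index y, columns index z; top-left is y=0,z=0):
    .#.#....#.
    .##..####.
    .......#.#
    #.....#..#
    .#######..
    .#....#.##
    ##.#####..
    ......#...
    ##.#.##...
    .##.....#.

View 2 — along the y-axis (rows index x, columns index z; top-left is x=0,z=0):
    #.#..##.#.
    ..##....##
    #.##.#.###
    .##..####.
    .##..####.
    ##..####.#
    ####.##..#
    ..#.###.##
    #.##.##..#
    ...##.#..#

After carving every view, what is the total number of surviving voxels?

voxel count = 242

initial block: 10^3 = 1000
[1] x-view keeps 41 columns → grid now 410
[2] y-view keeps 58 columns → grid now 242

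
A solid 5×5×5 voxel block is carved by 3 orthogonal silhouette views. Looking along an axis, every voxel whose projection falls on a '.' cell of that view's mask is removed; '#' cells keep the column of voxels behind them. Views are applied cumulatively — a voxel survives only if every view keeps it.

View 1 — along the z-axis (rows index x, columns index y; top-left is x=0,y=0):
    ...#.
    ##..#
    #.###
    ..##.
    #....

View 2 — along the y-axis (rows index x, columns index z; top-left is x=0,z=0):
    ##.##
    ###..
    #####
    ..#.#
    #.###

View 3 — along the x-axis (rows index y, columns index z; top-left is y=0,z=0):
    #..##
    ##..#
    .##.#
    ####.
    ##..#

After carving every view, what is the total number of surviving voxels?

voxel count = 27

initial block: 5^3 = 125
after view 1 [z-axis, 11 of 25 cells solid] → remaining = 55
after view 2 [y-axis, 18 of 25 cells solid] → remaining = 41
after view 3 [x-axis, 16 of 25 cells solid] → remaining = 27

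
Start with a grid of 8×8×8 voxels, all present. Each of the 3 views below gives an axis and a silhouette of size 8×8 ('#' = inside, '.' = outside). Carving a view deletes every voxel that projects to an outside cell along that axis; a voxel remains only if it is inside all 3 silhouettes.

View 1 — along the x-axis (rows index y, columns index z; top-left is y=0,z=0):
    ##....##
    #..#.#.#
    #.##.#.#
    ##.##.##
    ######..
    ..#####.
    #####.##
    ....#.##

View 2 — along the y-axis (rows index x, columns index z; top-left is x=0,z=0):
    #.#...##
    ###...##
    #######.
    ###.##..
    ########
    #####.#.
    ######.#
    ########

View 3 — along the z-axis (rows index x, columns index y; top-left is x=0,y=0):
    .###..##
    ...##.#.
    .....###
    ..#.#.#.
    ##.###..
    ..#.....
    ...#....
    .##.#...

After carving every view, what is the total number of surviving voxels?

|visual hull| = 99

start: 8×8×8 = 512 voxels
  1. axis=0 (YZ plane), |mask|=40  ⇒  voxels=320
  2. axis=1 (XZ plane), |mask|=50  ⇒  voxels=248
  3. axis=2 (XY plane), |mask|=24  ⇒  voxels=99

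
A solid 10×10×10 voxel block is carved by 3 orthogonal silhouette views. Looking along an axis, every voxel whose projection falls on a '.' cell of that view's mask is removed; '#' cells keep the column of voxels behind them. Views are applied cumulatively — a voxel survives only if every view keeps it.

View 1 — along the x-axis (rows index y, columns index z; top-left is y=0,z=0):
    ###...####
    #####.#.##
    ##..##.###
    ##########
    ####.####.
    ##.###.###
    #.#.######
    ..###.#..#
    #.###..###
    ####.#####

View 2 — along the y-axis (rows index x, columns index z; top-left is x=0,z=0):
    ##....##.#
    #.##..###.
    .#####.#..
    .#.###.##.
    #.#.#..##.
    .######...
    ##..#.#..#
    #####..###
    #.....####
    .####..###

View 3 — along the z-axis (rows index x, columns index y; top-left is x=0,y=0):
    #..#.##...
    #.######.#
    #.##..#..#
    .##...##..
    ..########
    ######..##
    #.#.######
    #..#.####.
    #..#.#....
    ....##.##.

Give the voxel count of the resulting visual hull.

initial block: 10^3 = 1000
carve view 1 (along x, YZ-mask fill 77/100): 770 voxels remain
carve view 2 (along y, XZ-mask fill 59/100): 458 voxels remain
carve view 3 (along z, XY-mask fill 58/100): 262 voxels remain

|visual hull| = 262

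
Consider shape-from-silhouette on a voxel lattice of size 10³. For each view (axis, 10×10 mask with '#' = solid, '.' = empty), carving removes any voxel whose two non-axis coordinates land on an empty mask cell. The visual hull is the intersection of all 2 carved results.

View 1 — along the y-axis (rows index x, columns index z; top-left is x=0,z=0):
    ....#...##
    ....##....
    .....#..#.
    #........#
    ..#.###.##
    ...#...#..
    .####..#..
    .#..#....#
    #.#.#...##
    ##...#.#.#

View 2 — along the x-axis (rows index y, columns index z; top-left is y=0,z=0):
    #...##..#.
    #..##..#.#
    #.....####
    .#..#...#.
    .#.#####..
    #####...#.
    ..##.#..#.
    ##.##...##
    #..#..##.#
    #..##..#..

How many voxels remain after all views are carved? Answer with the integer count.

initial block: 10^3 = 1000
carve view 1 (along y, XZ-mask fill 35/100): 350 voxels remain
carve view 2 (along x, YZ-mask fill 48/100): 173 voxels remain

voxel count = 173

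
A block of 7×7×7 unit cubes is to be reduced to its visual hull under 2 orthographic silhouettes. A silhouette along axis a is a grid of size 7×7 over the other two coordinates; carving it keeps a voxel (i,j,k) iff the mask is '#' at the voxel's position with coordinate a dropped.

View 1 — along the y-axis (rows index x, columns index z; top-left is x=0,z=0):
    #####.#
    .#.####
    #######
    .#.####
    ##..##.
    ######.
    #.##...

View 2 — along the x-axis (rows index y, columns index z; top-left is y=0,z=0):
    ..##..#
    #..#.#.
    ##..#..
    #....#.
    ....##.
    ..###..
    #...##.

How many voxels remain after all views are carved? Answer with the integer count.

voxel count = 100

start: 7×7×7 = 343 voxels
V1 y: intersect with XZ mask (36 set) -- 252 left
V2 x: intersect with YZ mask (19 set) -- 100 left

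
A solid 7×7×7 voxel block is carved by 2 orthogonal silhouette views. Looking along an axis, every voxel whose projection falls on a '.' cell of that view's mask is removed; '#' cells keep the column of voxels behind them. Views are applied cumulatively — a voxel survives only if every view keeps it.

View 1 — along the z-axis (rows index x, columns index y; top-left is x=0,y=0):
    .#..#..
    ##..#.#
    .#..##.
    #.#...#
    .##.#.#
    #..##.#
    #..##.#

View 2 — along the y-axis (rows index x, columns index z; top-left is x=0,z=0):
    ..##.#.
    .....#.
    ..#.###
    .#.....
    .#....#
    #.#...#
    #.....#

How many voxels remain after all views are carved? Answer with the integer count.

full grid |V| = 343
after view 1 [z-axis, 24 of 49 cells solid] → remaining = 168
after view 2 [y-axis, 16 of 49 cells solid] → remaining = 53

remaining voxels: 53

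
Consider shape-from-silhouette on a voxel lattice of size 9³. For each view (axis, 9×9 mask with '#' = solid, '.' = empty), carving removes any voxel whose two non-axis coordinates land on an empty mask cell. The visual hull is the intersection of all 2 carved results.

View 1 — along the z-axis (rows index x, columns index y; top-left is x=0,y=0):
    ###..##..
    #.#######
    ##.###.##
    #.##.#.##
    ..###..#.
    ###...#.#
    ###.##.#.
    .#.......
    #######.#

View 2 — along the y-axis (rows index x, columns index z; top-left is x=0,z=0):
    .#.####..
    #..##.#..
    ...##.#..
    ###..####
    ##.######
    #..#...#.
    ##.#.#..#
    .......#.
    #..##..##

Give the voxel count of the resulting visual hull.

remaining voxels: 238

full grid |V| = 729
[1] z-view keeps 50 columns → grid now 450
[2] y-view keeps 41 columns → grid now 238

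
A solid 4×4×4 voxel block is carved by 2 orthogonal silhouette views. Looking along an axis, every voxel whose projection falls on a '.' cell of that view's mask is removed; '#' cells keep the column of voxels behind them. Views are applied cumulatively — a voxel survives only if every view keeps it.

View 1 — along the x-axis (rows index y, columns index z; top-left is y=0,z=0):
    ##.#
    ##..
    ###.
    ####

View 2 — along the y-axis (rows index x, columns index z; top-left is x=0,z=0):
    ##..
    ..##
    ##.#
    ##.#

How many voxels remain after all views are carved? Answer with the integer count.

initial block: 4^3 = 64
step 1: project along x, AND mask (12/16) → |grid| = 48
step 2: project along y, AND mask (10/16) → |grid| = 32

remaining voxels: 32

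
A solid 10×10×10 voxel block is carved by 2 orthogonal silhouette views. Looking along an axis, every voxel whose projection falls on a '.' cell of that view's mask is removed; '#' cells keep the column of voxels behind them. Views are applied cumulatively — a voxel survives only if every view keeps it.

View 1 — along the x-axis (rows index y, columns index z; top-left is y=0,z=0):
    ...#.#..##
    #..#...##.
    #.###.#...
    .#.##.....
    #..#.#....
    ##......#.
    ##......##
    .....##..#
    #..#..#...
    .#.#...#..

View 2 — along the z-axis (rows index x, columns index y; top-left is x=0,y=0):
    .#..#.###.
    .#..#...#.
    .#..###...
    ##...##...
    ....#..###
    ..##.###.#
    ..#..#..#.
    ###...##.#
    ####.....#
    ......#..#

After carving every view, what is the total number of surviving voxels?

149 voxels

before carving: 1000 voxels (10×10×10)
step 1: project along x, AND mask (35/100) → |grid| = 350
step 2: project along z, AND mask (42/100) → |grid| = 149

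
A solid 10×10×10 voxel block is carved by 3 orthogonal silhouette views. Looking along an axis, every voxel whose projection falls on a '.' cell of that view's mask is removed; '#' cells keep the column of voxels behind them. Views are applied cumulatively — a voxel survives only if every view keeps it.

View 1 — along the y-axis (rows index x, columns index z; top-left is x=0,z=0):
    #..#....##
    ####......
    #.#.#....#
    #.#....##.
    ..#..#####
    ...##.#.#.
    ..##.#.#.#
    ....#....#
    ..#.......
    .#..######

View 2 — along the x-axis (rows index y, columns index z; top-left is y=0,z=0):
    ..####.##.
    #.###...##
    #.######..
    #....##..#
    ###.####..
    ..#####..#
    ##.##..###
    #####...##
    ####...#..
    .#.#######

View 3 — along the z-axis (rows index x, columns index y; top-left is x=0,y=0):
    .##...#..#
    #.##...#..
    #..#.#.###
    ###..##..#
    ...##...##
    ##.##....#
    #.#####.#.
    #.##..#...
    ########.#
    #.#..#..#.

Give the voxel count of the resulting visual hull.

128 voxels

initial block: 10^3 = 1000
  1. axis=1 (XZ plane), |mask|=41  ⇒  voxels=410
  2. axis=0 (YZ plane), |mask|=63  ⇒  voxels=262
  3. axis=2 (XY plane), |mask|=53  ⇒  voxels=128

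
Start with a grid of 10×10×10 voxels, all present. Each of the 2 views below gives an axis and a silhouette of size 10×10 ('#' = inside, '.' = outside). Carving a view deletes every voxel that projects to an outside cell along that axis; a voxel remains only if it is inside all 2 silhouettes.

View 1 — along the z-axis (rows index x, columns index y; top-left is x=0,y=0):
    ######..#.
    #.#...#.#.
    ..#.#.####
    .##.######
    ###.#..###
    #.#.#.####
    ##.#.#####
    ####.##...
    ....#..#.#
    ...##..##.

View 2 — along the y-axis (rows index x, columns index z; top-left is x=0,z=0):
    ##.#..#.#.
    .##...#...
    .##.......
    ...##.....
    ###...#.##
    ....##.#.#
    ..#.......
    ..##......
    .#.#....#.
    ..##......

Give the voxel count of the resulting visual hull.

initial block: 10^3 = 1000
step 1: project along z, AND mask (60/100) → |grid| = 600
step 2: project along y, AND mask (30/100) → |grid| = 182

remaining voxels: 182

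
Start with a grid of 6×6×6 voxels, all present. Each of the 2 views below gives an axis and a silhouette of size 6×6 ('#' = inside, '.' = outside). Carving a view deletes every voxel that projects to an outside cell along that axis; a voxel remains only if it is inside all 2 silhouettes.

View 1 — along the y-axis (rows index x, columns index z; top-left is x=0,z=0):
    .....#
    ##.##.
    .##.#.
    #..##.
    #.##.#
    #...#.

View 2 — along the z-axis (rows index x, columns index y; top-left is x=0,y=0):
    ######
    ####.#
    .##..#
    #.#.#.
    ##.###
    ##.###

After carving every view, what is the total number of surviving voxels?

initial block: 6^3 = 216
V1 y: intersect with XZ mask (17 set) -- 102 left
V2 z: intersect with XY mask (27 set) -- 74 left

voxel count = 74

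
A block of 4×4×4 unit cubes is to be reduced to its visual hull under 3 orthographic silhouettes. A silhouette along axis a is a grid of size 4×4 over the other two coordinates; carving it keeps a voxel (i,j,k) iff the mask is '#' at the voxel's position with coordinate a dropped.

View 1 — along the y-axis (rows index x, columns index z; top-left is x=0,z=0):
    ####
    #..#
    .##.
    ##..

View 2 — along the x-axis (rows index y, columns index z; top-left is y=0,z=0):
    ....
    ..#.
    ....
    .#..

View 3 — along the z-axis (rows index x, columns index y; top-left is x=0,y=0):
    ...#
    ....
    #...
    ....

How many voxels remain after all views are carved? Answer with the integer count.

initial block: 4^3 = 64
carve view 1 (along y, XZ-mask fill 10/16): 40 voxels remain
carve view 2 (along x, YZ-mask fill 2/16): 5 voxels remain
carve view 3 (along z, XY-mask fill 2/16): 1 voxels remain

voxel count = 1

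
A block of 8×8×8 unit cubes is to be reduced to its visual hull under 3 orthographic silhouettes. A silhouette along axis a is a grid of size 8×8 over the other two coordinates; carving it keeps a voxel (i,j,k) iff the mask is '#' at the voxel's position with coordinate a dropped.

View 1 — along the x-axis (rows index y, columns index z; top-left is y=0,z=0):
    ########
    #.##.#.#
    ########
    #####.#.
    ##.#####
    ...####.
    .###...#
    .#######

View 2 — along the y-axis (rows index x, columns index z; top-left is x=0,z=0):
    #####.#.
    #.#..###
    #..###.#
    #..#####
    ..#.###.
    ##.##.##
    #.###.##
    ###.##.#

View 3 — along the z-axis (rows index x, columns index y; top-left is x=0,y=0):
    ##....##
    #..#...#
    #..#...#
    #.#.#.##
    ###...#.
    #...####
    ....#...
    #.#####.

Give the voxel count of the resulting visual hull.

start: 8×8×8 = 512 voxels
V1 x: intersect with YZ mask (49 set) -- 392 left
V2 y: intersect with XZ mask (44 set) -- 267 left
V3 z: intersect with XY mask (31 set) -- 131 left

131 voxels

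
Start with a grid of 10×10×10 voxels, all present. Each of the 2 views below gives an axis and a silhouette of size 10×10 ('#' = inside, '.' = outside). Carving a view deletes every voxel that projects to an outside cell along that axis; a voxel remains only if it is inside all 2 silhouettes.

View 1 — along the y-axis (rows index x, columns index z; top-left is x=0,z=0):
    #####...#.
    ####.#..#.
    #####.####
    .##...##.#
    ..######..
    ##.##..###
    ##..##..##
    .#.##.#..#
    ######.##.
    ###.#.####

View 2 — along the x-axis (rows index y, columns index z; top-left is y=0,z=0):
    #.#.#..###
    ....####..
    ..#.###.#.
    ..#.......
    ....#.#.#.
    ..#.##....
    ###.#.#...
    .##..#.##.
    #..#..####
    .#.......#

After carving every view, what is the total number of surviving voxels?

initial block: 10^3 = 1000
  1. axis=1 (XZ plane), |mask|=66  ⇒  voxels=660
  2. axis=0 (YZ plane), |mask|=40  ⇒  voxels=263

263 voxels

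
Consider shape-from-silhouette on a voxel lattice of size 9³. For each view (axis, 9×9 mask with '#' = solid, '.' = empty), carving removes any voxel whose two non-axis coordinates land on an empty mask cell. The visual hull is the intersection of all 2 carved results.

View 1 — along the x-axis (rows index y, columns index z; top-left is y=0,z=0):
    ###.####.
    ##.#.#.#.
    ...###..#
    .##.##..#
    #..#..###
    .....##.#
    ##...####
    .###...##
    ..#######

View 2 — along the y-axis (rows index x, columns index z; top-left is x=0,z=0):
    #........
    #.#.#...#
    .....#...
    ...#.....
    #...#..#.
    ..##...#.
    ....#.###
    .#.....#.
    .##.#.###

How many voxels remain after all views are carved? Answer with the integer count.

128 voxels

full grid |V| = 729
[1] x-view keeps 47 columns → grid now 423
[2] y-view keeps 25 columns → grid now 128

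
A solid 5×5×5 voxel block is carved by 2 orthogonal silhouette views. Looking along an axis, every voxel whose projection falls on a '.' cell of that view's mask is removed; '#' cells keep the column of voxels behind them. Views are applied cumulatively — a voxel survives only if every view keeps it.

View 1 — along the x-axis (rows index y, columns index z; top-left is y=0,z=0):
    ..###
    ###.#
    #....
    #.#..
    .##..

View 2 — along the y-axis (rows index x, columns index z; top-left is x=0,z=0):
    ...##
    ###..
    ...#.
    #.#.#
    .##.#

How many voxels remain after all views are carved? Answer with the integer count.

remaining voxels: 30

initial block: 5^3 = 125
V1 x: intersect with YZ mask (12 set) -- 60 left
V2 y: intersect with XZ mask (12 set) -- 30 left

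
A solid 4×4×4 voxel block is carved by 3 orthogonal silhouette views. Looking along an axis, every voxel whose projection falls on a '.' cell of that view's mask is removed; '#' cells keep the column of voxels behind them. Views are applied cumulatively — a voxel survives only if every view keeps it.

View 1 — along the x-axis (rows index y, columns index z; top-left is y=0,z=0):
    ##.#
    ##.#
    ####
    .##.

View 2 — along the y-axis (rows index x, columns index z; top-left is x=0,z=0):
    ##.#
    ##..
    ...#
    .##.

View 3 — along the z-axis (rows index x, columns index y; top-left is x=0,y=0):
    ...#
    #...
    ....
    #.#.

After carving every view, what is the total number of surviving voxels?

remaining voxels: 6

start: 4×4×4 = 64 voxels
  1. axis=0 (YZ plane), |mask|=12  ⇒  voxels=48
  2. axis=1 (XZ plane), |mask|=8  ⇒  voxels=26
  3. axis=2 (XY plane), |mask|=4  ⇒  voxels=6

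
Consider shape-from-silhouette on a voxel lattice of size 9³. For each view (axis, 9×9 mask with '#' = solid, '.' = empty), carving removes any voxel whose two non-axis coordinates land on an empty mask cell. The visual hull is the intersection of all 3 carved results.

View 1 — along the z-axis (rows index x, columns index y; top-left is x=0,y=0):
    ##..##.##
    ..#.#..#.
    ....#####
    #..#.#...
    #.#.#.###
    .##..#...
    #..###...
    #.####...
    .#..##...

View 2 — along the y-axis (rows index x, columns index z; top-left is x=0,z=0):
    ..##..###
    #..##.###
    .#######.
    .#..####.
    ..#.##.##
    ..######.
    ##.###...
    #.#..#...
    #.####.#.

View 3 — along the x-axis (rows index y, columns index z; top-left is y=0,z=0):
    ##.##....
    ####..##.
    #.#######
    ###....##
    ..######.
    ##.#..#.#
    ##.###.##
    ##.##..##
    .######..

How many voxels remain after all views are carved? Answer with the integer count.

remaining voxels: 127

full grid |V| = 729
carve view 1 (along z, XY-mask fill 38/81): 342 voxels remain
carve view 2 (along y, XZ-mask fill 48/81): 199 voxels remain
carve view 3 (along x, YZ-mask fill 53/81): 127 voxels remain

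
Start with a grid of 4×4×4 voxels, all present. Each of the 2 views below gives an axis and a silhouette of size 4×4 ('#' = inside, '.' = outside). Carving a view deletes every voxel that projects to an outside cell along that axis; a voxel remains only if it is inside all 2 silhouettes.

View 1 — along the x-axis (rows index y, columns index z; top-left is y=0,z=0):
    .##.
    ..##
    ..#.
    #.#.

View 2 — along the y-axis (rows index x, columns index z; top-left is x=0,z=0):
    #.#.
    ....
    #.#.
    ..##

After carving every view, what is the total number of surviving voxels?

initial block: 4^3 = 64
  1. axis=0 (YZ plane), |mask|=7  ⇒  voxels=28
  2. axis=1 (XZ plane), |mask|=6  ⇒  voxels=15

|visual hull| = 15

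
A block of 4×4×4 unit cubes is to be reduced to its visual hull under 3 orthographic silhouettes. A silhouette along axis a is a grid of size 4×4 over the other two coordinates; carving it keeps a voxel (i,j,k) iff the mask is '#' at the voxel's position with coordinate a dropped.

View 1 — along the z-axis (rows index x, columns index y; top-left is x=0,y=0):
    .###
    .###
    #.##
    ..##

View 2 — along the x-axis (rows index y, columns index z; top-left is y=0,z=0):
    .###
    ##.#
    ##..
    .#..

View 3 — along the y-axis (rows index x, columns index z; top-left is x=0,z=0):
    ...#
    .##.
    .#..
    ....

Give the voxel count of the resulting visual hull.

initial block: 4^3 = 64
V1 z: intersect with XY mask (11 set) -- 44 left
V2 x: intersect with YZ mask (9 set) -- 21 left
V3 y: intersect with XZ mask (4 set) -- 7 left

|visual hull| = 7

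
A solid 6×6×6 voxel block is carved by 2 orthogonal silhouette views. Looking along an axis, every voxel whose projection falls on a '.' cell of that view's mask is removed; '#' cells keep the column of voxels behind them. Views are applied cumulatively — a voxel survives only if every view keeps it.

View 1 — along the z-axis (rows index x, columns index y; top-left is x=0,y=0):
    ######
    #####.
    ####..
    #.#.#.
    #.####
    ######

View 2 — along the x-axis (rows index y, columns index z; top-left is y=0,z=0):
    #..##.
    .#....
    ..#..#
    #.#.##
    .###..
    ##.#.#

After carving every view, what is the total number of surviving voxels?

initial block: 6^3 = 216
[1] z-view keeps 29 columns → grid now 174
[2] x-view keeps 17 columns → grid now 81

81 voxels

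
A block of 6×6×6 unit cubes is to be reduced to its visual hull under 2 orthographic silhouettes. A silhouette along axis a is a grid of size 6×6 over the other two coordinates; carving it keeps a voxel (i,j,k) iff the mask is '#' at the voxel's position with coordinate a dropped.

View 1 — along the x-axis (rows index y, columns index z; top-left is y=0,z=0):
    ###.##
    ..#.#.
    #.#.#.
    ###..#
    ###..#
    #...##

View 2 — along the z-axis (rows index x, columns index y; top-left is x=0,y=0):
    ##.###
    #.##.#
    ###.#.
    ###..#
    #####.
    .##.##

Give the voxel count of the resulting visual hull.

90 voxels

initial block: 6^3 = 216
after view 1 [x-axis, 21 of 36 cells solid] → remaining = 126
after view 2 [z-axis, 26 of 36 cells solid] → remaining = 90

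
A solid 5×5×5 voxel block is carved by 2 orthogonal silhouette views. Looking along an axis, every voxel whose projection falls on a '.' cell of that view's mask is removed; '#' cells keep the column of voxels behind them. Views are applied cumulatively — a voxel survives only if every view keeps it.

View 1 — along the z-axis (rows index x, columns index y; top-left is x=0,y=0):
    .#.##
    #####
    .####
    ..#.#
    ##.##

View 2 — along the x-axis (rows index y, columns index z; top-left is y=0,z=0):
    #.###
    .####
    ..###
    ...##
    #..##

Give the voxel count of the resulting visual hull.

start: 5×5×5 = 125 voxels
step 1: project along z, AND mask (18/25) → |grid| = 90
step 2: project along x, AND mask (16/25) → |grid| = 56

remaining voxels: 56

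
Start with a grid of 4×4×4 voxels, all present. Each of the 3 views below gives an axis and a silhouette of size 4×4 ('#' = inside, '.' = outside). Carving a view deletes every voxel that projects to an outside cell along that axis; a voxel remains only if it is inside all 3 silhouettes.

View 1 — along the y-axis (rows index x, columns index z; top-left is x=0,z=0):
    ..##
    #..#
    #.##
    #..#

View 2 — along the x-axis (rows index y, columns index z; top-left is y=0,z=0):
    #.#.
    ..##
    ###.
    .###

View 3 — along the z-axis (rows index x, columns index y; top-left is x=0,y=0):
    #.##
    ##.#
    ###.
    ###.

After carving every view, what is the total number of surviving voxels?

initial block: 4^3 = 64
step 1: project along y, AND mask (9/16) → |grid| = 36
step 2: project along x, AND mask (10/16) → |grid| = 22
step 3: project along z, AND mask (12/16) → |grid| = 16

16 voxels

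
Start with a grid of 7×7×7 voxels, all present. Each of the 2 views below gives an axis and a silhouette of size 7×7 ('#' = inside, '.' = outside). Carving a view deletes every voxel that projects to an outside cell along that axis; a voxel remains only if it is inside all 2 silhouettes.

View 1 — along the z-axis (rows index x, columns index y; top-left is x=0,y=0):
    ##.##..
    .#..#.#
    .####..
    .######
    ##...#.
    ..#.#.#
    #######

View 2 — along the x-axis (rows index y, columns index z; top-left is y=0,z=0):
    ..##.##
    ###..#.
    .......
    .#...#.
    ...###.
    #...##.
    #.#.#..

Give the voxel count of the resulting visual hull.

before carving: 343 voxels (7×7×7)
V1 z: intersect with XY mask (30 set) -- 210 left
V2 x: intersect with YZ mask (19 set) -- 83 left

83 voxels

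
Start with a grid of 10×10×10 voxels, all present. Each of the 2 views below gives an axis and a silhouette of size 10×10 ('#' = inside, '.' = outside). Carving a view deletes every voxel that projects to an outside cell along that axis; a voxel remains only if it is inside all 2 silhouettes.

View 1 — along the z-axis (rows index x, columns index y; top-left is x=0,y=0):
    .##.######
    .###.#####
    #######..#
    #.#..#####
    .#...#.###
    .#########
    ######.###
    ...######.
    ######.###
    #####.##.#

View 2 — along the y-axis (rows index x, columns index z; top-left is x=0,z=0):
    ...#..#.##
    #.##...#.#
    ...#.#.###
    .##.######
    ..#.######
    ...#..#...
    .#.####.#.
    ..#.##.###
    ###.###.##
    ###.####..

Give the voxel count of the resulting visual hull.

before carving: 1000 voxels (10×10×10)
  1. axis=2 (XY plane), |mask|=77  ⇒  voxels=770
  2. axis=1 (XZ plane), |mask|=58  ⇒  voxels=439

remaining voxels: 439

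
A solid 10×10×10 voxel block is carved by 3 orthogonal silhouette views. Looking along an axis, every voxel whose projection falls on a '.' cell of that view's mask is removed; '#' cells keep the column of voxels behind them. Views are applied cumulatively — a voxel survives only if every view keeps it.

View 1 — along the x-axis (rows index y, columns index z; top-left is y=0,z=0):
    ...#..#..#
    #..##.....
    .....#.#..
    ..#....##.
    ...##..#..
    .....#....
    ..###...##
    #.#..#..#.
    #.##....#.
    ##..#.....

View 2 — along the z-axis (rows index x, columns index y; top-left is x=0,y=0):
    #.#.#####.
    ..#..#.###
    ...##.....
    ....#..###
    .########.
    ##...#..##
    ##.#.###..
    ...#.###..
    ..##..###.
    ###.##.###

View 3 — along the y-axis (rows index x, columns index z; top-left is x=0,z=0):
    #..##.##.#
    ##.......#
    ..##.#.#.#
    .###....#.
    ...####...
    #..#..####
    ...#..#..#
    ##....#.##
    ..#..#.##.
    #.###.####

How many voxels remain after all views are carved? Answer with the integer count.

full grid |V| = 1000
carve view 1 (along x, YZ-mask fill 31/100): 310 voxels remain
carve view 2 (along z, XY-mask fill 54/100): 168 voxels remain
carve view 3 (along y, XZ-mask fill 48/100): 89 voxels remain

89 voxels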